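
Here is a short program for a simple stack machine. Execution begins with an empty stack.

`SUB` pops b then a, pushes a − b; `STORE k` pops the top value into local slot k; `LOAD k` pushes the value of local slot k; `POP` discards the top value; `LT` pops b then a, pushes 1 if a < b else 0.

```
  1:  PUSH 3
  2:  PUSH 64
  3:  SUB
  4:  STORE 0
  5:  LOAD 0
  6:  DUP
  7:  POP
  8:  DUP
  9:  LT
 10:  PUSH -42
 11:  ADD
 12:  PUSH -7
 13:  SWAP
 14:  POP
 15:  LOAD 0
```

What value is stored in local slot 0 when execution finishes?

PUSH 3   → 3
PUSH 64  → 3 64
SUB      → -61
STORE 0  → (empty)
LOAD 0   → -61
DUP      → -61 -61
POP      → -61
DUP      → -61 -61
LT       → 0
PUSH -42 → 0 -42
ADD      → -42
PUSH -7  → -42 -7
SWAP     → -7 -42
POP      → -7
LOAD 0   → -7 -61

-61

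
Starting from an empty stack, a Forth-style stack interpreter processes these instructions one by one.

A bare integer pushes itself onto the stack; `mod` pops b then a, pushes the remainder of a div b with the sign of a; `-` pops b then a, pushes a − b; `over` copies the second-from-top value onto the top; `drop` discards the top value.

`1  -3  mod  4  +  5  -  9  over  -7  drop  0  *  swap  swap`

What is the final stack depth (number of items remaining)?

3

1    → [1]
-3   → [1, -3]
mod  → [1]
4    → [1, 4]
+    → [5]
5    → [5, 5]
-    → [0]
9    → [0, 9]
over → [0, 9, 0]
-7   → [0, 9, 0, -7]
drop → [0, 9, 0]
0    → [0, 9, 0, 0]
*    → [0, 9, 0]
swap → [0, 0, 9]
swap → [0, 9, 0]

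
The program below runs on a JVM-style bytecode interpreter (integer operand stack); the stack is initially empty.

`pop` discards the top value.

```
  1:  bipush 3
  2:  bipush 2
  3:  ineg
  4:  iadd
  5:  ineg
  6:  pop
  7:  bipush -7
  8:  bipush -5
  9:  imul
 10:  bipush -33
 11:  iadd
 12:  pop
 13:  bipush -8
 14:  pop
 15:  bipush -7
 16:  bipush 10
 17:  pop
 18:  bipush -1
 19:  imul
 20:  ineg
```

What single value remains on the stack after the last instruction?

bipush 3   → 3
bipush 2   → 3 2
ineg       → 3 -2
iadd       → 1
ineg       → -1
pop        → (empty)
bipush -7  → -7
bipush -5  → -7 -5
imul       → 35
bipush -33 → 35 -33
iadd       → 2
pop        → (empty)
bipush -8  → -8
pop        → (empty)
bipush -7  → -7
bipush 10  → -7 10
pop        → -7
bipush -1  → -7 -1
imul       → 7
ineg       → -7

-7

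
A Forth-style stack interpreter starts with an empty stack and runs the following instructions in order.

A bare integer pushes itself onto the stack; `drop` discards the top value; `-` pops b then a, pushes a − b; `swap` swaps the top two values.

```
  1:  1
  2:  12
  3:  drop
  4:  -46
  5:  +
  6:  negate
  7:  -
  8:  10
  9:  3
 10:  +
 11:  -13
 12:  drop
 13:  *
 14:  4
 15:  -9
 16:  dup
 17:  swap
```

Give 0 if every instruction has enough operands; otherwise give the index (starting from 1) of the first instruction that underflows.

7

1      -> 1
12     -> 1 12
drop   -> 1
-46    -> 1 -46
+      -> -45
negate -> 45
-  — needs 2 operands, stack has 1 → underflow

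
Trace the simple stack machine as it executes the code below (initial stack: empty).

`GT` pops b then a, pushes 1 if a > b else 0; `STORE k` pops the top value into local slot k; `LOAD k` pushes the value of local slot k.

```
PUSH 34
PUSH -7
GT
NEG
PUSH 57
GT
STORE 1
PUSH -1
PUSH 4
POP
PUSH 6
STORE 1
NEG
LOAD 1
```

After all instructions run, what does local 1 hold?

PUSH 34 : [34]
PUSH -7 : [34, -7]
GT      : [1]
NEG     : [-1]
PUSH 57 : [-1, 57]
GT      : [0]
STORE 1 : []
PUSH -1 : [-1]
PUSH 4  : [-1, 4]
POP     : [-1]
PUSH 6  : [-1, 6]
STORE 1 : [-1]
NEG     : [1]
LOAD 1  : [1, 6]

6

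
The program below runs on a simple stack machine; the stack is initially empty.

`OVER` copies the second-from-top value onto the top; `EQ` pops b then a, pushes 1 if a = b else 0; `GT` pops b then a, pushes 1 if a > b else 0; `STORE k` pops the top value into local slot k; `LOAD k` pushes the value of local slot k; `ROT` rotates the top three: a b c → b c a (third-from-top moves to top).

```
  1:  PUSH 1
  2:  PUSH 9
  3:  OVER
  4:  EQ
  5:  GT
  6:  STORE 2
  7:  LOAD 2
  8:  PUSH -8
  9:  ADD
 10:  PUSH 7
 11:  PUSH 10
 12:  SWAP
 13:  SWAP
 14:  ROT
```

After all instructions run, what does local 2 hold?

1

PUSH 1   1
PUSH 9   1 9
OVER     1 9 1
EQ       1 0
GT       1
STORE 2  (empty)
LOAD 2   1
PUSH -8  1 -8
ADD      -7
PUSH 7   -7 7
PUSH 10  -7 7 10
SWAP     -7 10 7
SWAP     -7 7 10
ROT      7 10 -7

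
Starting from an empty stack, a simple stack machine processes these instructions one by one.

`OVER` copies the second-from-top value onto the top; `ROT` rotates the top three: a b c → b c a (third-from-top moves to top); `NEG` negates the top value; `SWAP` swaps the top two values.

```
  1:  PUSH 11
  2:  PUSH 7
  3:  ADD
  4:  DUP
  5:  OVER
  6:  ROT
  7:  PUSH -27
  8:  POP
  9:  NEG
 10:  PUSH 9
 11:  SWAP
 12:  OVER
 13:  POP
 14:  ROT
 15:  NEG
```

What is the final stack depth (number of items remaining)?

4

PUSH 11  : [11]
PUSH 7   : [11, 7]
ADD      : [18]
DUP      : [18, 18]
OVER     : [18, 18, 18]
ROT      : [18, 18, 18]
PUSH -27 : [18, 18, 18, -27]
POP      : [18, 18, 18]
NEG      : [18, 18, -18]
PUSH 9   : [18, 18, -18, 9]
SWAP     : [18, 18, 9, -18]
OVER     : [18, 18, 9, -18, 9]
POP      : [18, 18, 9, -18]
ROT      : [18, 9, -18, 18]
NEG      : [18, 9, -18, -18]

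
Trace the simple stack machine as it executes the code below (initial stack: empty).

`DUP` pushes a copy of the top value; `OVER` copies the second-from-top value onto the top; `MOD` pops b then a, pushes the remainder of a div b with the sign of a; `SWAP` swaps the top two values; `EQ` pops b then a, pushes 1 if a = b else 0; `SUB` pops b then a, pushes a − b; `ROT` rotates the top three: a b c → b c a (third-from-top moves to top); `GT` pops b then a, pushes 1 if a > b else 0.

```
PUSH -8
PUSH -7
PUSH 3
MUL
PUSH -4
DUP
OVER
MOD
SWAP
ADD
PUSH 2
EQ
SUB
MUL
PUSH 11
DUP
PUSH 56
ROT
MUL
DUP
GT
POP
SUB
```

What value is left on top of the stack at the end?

PUSH -8  [-8]
PUSH -7  [-8, -7]
PUSH 3   [-8, -7, 3]
MUL      [-8, -21]
PUSH -4  [-8, -21, -4]
DUP      [-8, -21, -4, -4]
OVER     [-8, -21, -4, -4, -4]
MOD      [-8, -21, -4, 0]
SWAP     [-8, -21, 0, -4]
ADD      [-8, -21, -4]
PUSH 2   [-8, -21, -4, 2]
EQ       [-8, -21, 0]
SUB      [-8, -21]
MUL      [168]
PUSH 11  [168, 11]
DUP      [168, 11, 11]
PUSH 56  [168, 11, 11, 56]
ROT      [168, 11, 56, 11]
MUL      [168, 11, 616]
DUP      [168, 11, 616, 616]
GT       [168, 11, 0]
POP      [168, 11]
SUB      [157]

157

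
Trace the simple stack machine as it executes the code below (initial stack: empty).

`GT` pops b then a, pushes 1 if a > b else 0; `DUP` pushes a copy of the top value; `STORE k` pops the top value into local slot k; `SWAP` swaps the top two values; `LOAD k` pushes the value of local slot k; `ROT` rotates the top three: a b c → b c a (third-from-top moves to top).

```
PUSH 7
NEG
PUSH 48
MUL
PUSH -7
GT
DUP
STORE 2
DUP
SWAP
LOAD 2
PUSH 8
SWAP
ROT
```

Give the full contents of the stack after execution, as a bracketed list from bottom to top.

[0, 8, 0, 0]

PUSH 7  -> 7
NEG     -> -7
PUSH 48 -> -7 48
MUL     -> -336
PUSH -7 -> -336 -7
GT      -> 0
DUP     -> 0 0
STORE 2 -> 0
DUP     -> 0 0
SWAP    -> 0 0
LOAD 2  -> 0 0 0
PUSH 8  -> 0 0 0 8
SWAP    -> 0 0 8 0
ROT     -> 0 8 0 0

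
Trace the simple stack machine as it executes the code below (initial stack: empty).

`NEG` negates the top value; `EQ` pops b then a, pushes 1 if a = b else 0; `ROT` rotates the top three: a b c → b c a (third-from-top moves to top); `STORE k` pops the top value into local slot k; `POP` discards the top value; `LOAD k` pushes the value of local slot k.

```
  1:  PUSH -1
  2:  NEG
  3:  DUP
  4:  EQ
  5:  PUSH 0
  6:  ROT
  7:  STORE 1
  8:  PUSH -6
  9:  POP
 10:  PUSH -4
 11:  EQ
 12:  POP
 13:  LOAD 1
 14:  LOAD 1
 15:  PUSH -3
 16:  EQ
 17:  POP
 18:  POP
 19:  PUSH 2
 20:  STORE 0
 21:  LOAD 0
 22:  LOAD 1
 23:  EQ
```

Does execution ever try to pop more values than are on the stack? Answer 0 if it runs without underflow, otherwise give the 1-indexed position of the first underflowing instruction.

6

PUSH -1 : [-1]
NEG     : [1]
DUP     : [1, 1]
EQ      : [1]
PUSH 0  : [1, 0]
ROT  — needs 3 operands, stack has 2 → underflow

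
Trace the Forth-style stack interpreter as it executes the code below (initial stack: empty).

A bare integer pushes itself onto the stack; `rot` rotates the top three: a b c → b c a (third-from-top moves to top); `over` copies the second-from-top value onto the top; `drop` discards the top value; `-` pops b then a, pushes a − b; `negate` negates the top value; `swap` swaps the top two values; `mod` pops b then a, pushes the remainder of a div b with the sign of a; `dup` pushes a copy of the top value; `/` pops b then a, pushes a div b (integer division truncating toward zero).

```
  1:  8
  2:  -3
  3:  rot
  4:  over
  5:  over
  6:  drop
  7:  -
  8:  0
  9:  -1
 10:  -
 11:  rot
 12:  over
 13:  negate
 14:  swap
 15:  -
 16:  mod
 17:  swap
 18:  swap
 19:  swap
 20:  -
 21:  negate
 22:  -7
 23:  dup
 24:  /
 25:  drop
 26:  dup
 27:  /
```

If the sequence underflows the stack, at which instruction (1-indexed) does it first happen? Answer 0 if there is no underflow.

3

8  → [8]
-3 → [8, -3]
rot  — needs 3 operands, stack has 2 → underflow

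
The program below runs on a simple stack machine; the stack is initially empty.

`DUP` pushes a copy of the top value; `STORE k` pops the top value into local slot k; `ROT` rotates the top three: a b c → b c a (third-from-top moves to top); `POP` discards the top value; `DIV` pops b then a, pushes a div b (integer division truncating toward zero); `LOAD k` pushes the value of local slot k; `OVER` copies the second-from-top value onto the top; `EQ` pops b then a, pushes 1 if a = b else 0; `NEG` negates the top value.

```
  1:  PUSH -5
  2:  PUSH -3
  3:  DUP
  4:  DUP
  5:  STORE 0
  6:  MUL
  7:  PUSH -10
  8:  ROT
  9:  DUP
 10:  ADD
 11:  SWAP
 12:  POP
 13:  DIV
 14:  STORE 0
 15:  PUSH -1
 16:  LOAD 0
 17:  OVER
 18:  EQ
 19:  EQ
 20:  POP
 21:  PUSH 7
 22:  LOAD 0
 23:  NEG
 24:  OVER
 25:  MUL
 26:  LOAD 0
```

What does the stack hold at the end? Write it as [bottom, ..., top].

PUSH -5  → -5
PUSH -3  → -5 -3
DUP      → -5 -3 -3
DUP      → -5 -3 -3 -3
STORE 0  → -5 -3 -3
MUL      → -5 9
PUSH -10 → -5 9 -10
ROT      → 9 -10 -5
DUP      → 9 -10 -5 -5
ADD      → 9 -10 -10
SWAP     → 9 -10 -10
POP      → 9 -10
DIV      → 0
STORE 0  → (empty)
PUSH -1  → -1
LOAD 0   → -1 0
OVER     → -1 0 -1
EQ       → -1 0
EQ       → 0
POP      → (empty)
PUSH 7   → 7
LOAD 0   → 7 0
NEG      → 7 0
OVER     → 7 0 7
MUL      → 7 0
LOAD 0   → 7 0 0

[7, 0, 0]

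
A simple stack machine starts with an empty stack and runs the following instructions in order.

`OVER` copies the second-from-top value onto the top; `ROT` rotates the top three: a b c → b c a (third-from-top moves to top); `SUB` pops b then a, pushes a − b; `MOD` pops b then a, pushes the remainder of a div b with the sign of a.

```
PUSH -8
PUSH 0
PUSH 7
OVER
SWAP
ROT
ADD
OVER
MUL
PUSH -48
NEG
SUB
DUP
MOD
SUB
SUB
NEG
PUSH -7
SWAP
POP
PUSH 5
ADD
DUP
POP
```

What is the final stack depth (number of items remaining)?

1

PUSH -8   -8
PUSH 0    -8 0
PUSH 7    -8 0 7
OVER      -8 0 7 0
SWAP      -8 0 0 7
ROT       -8 0 7 0
ADD       -8 0 7
OVER      -8 0 7 0
MUL       -8 0 0
PUSH -48  -8 0 0 -48
NEG       -8 0 0 48
SUB       -8 0 -48
DUP       -8 0 -48 -48
MOD       -8 0 0
SUB       -8 0
SUB       -8
NEG       8
PUSH -7   8 -7
SWAP      -7 8
POP       -7
PUSH 5    -7 5
ADD       -2
DUP       -2 -2
POP       -2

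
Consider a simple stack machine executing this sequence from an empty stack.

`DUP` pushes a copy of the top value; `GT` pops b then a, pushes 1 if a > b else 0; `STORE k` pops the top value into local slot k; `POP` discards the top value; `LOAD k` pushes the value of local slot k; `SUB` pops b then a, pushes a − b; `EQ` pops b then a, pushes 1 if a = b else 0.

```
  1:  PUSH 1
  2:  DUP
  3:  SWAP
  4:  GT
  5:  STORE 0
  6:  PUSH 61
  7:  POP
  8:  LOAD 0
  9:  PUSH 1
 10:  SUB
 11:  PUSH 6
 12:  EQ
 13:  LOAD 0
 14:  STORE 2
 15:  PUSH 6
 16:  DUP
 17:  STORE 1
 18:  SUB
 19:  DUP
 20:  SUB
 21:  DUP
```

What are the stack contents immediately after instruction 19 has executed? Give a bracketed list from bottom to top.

[-6, -6]

PUSH 1  -> [1]
DUP     -> [1, 1]
SWAP    -> [1, 1]
GT      -> [0]
STORE 0 -> []
PUSH 61 -> [61]
POP     -> []
LOAD 0  -> [0]
PUSH 1  -> [0, 1]
SUB     -> [-1]
PUSH 6  -> [-1, 6]
EQ      -> [0]
LOAD 0  -> [0, 0]
STORE 2 -> [0]
PUSH 6  -> [0, 6]
DUP     -> [0, 6, 6]
STORE 1 -> [0, 6]
SUB     -> [-6]
DUP     -> [-6, -6]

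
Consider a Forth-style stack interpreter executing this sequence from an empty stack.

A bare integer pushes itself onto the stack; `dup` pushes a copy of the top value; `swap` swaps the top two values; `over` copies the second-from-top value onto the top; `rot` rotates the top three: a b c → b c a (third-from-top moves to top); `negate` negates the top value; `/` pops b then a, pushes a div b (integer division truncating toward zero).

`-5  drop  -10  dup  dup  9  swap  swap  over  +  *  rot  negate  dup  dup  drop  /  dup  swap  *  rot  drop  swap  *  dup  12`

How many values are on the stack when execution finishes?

-5     : -5
drop   : (empty)
-10    : -10
dup    : -10 -10
dup    : -10 -10 -10
9      : -10 -10 -10 9
swap   : -10 -10 9 -10
swap   : -10 -10 -10 9
over   : -10 -10 -10 9 -10
+      : -10 -10 -10 -1
*      : -10 -10 10
rot    : -10 10 -10
negate : -10 10 10
dup    : -10 10 10 10
dup    : -10 10 10 10 10
drop   : -10 10 10 10
/      : -10 10 1
dup    : -10 10 1 1
swap   : -10 10 1 1
*      : -10 10 1
rot    : 10 1 -10
drop   : 10 1
swap   : 1 10
*      : 10
dup    : 10 10
12     : 10 10 12

3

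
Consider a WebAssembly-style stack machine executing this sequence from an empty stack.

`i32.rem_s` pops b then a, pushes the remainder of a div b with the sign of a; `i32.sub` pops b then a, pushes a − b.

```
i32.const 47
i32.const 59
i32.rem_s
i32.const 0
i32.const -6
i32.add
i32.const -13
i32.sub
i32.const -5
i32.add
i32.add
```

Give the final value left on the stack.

i32.const 47  : [47]
i32.const 59  : [47, 59]
i32.rem_s     : [47]
i32.const 0   : [47, 0]
i32.const -6  : [47, 0, -6]
i32.add       : [47, -6]
i32.const -13 : [47, -6, -13]
i32.sub       : [47, 7]
i32.const -5  : [47, 7, -5]
i32.add       : [47, 2]
i32.add       : [49]

49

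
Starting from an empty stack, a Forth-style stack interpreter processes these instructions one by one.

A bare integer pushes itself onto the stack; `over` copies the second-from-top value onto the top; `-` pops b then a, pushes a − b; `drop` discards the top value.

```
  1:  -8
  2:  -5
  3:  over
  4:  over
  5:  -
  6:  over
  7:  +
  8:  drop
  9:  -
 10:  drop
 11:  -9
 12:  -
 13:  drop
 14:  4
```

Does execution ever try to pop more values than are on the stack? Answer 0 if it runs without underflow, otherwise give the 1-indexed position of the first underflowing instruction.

-8   : -8
-5   : -8 -5
over : -8 -5 -8
over : -8 -5 -8 -5
-    : -8 -5 -3
over : -8 -5 -3 -5
+    : -8 -5 -8
drop : -8 -5
-    : -3
drop : (empty)
-9   : -9
-  — needs 2 operands, stack has 1 → underflow

12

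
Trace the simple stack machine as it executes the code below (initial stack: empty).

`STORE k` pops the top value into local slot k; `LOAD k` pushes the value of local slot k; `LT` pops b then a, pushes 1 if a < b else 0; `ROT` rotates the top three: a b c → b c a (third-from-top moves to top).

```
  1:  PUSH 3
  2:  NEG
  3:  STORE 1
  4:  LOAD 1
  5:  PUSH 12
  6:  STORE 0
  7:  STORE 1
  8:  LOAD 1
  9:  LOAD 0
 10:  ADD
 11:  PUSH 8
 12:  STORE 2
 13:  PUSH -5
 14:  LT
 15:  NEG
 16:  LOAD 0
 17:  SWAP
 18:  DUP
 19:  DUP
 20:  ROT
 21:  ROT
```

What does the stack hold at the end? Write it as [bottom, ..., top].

[12, 0, 0, 0]

PUSH 3  → [3]
NEG     → [-3]
STORE 1 → []
LOAD 1  → [-3]
PUSH 12 → [-3, 12]
STORE 0 → [-3]
STORE 1 → []
LOAD 1  → [-3]
LOAD 0  → [-3, 12]
ADD     → [9]
PUSH 8  → [9, 8]
STORE 2 → [9]
PUSH -5 → [9, -5]
LT      → [0]
NEG     → [0]
LOAD 0  → [0, 12]
SWAP    → [12, 0]
DUP     → [12, 0, 0]
DUP     → [12, 0, 0, 0]
ROT     → [12, 0, 0, 0]
ROT     → [12, 0, 0, 0]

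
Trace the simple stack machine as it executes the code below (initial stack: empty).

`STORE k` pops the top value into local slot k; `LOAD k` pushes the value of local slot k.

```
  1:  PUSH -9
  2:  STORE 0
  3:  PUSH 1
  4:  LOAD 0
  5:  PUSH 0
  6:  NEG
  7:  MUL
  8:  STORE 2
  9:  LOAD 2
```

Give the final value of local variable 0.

-9

PUSH -9 : -9
STORE 0 : (empty)
PUSH 1  : 1
LOAD 0  : 1 -9
PUSH 0  : 1 -9 0
NEG     : 1 -9 0
MUL     : 1 0
STORE 2 : 1
LOAD 2  : 1 0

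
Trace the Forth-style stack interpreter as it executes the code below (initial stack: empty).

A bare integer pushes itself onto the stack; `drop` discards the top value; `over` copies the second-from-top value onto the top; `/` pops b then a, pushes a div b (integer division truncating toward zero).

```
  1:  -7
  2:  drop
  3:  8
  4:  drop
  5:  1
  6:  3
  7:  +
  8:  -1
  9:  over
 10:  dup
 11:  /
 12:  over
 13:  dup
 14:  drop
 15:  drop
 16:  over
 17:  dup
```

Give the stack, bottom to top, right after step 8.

-7   → -7
drop → (empty)
8    → 8
drop → (empty)
1    → 1
3    → 1 3
+    → 4
-1   → 4 -1

[4, -1]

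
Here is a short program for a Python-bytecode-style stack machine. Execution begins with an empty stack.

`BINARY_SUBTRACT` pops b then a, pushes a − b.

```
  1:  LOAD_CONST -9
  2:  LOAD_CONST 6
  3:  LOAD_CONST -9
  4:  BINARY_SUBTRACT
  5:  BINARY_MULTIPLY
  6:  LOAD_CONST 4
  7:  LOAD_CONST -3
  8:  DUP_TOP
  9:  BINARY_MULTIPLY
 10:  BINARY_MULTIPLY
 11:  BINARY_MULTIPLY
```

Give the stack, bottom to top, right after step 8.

[-135, 4, -3, -3]

LOAD_CONST -9    [-9]
LOAD_CONST 6     [-9, 6]
LOAD_CONST -9    [-9, 6, -9]
BINARY_SUBTRACT  [-9, 15]
BINARY_MULTIPLY  [-135]
LOAD_CONST 4     [-135, 4]
LOAD_CONST -3    [-135, 4, -3]
DUP_TOP          [-135, 4, -3, -3]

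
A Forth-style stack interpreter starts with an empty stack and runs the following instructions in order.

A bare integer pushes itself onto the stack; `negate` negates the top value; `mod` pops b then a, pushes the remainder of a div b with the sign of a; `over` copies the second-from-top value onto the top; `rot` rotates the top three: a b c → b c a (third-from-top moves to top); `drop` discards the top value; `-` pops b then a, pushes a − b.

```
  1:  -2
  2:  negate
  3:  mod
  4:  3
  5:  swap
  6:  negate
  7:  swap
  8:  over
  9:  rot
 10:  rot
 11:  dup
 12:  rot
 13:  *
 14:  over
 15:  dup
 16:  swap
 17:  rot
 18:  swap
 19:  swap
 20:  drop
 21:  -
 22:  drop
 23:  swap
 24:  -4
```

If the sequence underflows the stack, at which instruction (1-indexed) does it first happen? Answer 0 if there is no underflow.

3

-2     -> -2
negate -> 2
mod  — needs 2 operands, stack has 1 → underflow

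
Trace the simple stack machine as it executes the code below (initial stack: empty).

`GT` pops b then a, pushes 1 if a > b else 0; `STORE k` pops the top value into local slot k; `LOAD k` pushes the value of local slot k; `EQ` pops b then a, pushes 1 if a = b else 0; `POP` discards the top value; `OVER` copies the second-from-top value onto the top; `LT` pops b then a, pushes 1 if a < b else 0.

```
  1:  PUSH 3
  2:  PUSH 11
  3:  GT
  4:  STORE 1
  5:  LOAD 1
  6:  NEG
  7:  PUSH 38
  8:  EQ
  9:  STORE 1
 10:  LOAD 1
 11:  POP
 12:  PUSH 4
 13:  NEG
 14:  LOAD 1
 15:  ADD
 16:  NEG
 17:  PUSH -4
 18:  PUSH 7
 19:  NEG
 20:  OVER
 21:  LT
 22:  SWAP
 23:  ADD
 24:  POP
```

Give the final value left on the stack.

4

PUSH 3   3
PUSH 11  3 11
GT       0
STORE 1  (empty)
LOAD 1   0
NEG      0
PUSH 38  0 38
EQ       0
STORE 1  (empty)
LOAD 1   0
POP      (empty)
PUSH 4   4
NEG      -4
LOAD 1   -4 0
ADD      -4
NEG      4
PUSH -4  4 -4
PUSH 7   4 -4 7
NEG      4 -4 -7
OVER     4 -4 -7 -4
LT       4 -4 1
SWAP     4 1 -4
ADD      4 -3
POP      4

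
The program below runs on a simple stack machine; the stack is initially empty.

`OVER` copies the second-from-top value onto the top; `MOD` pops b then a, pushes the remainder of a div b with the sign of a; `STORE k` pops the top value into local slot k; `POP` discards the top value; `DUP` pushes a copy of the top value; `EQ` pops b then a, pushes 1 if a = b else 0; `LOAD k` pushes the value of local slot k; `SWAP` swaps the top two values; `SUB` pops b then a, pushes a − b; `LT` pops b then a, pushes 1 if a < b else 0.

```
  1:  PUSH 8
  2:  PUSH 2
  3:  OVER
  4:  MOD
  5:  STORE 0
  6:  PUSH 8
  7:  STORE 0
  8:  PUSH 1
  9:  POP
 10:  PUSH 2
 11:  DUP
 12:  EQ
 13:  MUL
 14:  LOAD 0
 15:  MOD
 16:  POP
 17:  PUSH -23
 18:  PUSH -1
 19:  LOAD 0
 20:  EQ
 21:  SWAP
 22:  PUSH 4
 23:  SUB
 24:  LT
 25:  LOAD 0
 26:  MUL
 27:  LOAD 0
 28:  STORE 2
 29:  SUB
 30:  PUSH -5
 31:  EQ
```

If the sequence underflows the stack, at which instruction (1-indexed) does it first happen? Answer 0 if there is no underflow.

PUSH 8   -> 8
PUSH 2   -> 8 2
OVER     -> 8 2 8
MOD      -> 8 2
STORE 0  -> 8
PUSH 8   -> 8 8
STORE 0  -> 8
PUSH 1   -> 8 1
POP      -> 8
PUSH 2   -> 8 2
DUP      -> 8 2 2
EQ       -> 8 1
MUL      -> 8
LOAD 0   -> 8 8
MOD      -> 0
POP      -> (empty)
PUSH -23 -> -23
PUSH -1  -> -23 -1
LOAD 0   -> -23 -1 8
EQ       -> -23 0
SWAP     -> 0 -23
PUSH 4   -> 0 -23 4
SUB      -> 0 -27
LT       -> 0
LOAD 0   -> 0 8
MUL      -> 0
LOAD 0   -> 0 8
STORE 2  -> 0
SUB  — needs 2 operands, stack has 1 → underflow

29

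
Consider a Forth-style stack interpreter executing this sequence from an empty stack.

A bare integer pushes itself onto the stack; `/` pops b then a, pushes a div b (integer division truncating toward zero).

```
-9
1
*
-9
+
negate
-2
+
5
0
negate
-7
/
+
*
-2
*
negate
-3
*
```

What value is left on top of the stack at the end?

-480

-9     -> -9
1      -> -9 1
*      -> -9
-9     -> -9 -9
+      -> -18
negate -> 18
-2     -> 18 -2
+      -> 16
5      -> 16 5
0      -> 16 5 0
negate -> 16 5 0
-7     -> 16 5 0 -7
/      -> 16 5 0
+      -> 16 5
*      -> 80
-2     -> 80 -2
*      -> -160
negate -> 160
-3     -> 160 -3
*      -> -480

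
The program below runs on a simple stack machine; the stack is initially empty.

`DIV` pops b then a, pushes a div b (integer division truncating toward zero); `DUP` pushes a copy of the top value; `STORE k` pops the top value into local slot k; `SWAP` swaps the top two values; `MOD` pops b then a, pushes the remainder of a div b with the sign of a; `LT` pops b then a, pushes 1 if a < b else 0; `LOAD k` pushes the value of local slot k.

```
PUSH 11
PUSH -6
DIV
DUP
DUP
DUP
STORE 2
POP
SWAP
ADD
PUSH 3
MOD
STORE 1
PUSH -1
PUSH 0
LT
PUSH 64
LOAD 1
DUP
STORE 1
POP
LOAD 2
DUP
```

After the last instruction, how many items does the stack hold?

PUSH 11 : 11
PUSH -6 : 11 -6
DIV     : -1
DUP     : -1 -1
DUP     : -1 -1 -1
DUP     : -1 -1 -1 -1
STORE 2 : -1 -1 -1
POP     : -1 -1
SWAP    : -1 -1
ADD     : -2
PUSH 3  : -2 3
MOD     : -2
STORE 1 : (empty)
PUSH -1 : -1
PUSH 0  : -1 0
LT      : 1
PUSH 64 : 1 64
LOAD 1  : 1 64 -2
DUP     : 1 64 -2 -2
STORE 1 : 1 64 -2
POP     : 1 64
LOAD 2  : 1 64 -1
DUP     : 1 64 -1 -1

4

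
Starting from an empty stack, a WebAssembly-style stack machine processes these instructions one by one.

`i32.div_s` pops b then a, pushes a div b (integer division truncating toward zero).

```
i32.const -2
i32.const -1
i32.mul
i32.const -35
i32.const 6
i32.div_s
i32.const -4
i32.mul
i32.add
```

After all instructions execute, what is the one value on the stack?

i32.const -2  → [-2]
i32.const -1  → [-2, -1]
i32.mul       → [2]
i32.const -35 → [2, -35]
i32.const 6   → [2, -35, 6]
i32.div_s     → [2, -5]
i32.const -4  → [2, -5, -4]
i32.mul       → [2, 20]
i32.add       → [22]

22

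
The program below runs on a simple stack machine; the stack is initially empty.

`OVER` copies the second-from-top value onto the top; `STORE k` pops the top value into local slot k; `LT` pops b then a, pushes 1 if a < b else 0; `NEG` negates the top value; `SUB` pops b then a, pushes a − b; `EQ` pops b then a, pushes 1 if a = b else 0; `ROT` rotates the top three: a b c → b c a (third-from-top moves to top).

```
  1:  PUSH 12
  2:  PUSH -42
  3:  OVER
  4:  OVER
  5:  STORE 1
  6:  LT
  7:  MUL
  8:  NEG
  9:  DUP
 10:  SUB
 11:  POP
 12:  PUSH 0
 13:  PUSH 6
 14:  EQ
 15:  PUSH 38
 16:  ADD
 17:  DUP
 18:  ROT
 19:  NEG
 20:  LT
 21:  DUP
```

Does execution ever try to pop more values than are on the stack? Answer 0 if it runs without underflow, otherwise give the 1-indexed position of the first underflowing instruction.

PUSH 12  -> 12
PUSH -42 -> 12 -42
OVER     -> 12 -42 12
OVER     -> 12 -42 12 -42
STORE 1  -> 12 -42 12
LT       -> 12 1
MUL      -> 12
NEG      -> -12
DUP      -> -12 -12
SUB      -> 0
POP      -> (empty)
PUSH 0   -> 0
PUSH 6   -> 0 6
EQ       -> 0
PUSH 38  -> 0 38
ADD      -> 38
DUP      -> 38 38
ROT  — needs 3 operands, stack has 2 → underflow

18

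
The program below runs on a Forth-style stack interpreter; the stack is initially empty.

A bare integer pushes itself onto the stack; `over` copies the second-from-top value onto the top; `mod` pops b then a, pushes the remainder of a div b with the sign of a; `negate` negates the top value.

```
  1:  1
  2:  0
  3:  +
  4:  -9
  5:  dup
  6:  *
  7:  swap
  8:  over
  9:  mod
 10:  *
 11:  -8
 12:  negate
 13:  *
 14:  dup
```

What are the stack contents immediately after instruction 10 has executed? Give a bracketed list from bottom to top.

[81]

1     [1]
0     [1, 0]
+     [1]
-9    [1, -9]
dup   [1, -9, -9]
*     [1, 81]
swap  [81, 1]
over  [81, 1, 81]
mod   [81, 1]
*     [81]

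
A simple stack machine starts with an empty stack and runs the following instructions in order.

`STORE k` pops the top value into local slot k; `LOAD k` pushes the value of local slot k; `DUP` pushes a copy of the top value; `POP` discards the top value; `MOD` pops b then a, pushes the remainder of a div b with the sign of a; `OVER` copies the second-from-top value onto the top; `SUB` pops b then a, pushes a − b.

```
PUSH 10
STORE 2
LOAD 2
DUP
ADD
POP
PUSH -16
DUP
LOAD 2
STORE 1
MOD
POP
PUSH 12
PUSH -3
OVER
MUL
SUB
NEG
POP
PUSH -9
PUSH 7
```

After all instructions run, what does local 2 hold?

PUSH 10  → 10
STORE 2  → (empty)
LOAD 2   → 10
DUP      → 10 10
ADD      → 20
POP      → (empty)
PUSH -16 → -16
DUP      → -16 -16
LOAD 2   → -16 -16 10
STORE 1  → -16 -16
MOD      → 0
POP      → (empty)
PUSH 12  → 12
PUSH -3  → 12 -3
OVER     → 12 -3 12
MUL      → 12 -36
SUB      → 48
NEG      → -48
POP      → (empty)
PUSH -9  → -9
PUSH 7   → -9 7

10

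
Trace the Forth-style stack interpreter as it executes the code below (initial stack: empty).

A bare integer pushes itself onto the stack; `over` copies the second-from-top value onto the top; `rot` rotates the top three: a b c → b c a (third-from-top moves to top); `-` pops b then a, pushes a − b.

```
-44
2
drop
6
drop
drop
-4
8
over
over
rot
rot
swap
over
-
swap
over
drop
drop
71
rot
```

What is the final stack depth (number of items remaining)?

4

-44   [-44]
2     [-44, 2]
drop  [-44]
6     [-44, 6]
drop  [-44]
drop  []
-4    [-4]
8     [-4, 8]
over  [-4, 8, -4]
over  [-4, 8, -4, 8]
rot   [-4, -4, 8, 8]
rot   [-4, 8, 8, -4]
swap  [-4, 8, -4, 8]
over  [-4, 8, -4, 8, -4]
-     [-4, 8, -4, 12]
swap  [-4, 8, 12, -4]
over  [-4, 8, 12, -4, 12]
drop  [-4, 8, 12, -4]
drop  [-4, 8, 12]
71    [-4, 8, 12, 71]
rot   [-4, 12, 71, 8]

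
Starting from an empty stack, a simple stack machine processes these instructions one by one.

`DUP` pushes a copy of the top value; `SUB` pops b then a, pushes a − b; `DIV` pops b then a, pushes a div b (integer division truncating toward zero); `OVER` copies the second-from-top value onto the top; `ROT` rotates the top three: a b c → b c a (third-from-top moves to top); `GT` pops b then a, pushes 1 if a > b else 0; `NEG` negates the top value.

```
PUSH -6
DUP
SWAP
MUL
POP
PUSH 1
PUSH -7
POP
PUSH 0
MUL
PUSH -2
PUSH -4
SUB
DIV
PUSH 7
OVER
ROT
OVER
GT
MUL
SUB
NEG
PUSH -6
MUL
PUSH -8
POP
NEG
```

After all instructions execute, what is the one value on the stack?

-42

PUSH -6 -> -6
DUP     -> -6 -6
SWAP    -> -6 -6
MUL     -> 36
POP     -> (empty)
PUSH 1  -> 1
PUSH -7 -> 1 -7
POP     -> 1
PUSH 0  -> 1 0
MUL     -> 0
PUSH -2 -> 0 -2
PUSH -4 -> 0 -2 -4
SUB     -> 0 2
DIV     -> 0
PUSH 7  -> 0 7
OVER    -> 0 7 0
ROT     -> 7 0 0
OVER    -> 7 0 0 0
GT      -> 7 0 0
MUL     -> 7 0
SUB     -> 7
NEG     -> -7
PUSH -6 -> -7 -6
MUL     -> 42
PUSH -8 -> 42 -8
POP     -> 42
NEG     -> -42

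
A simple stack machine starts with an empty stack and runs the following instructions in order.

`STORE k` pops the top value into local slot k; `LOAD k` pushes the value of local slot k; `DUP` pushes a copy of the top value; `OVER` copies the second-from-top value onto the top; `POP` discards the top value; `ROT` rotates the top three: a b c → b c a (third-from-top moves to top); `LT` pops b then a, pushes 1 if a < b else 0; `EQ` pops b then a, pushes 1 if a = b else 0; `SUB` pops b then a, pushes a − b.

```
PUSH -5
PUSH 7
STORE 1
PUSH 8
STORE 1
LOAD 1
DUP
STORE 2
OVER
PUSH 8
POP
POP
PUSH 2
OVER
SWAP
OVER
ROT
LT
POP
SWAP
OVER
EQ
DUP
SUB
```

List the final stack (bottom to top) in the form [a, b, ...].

PUSH -5  -5
PUSH 7   -5 7
STORE 1  -5
PUSH 8   -5 8
STORE 1  -5
LOAD 1   -5 8
DUP      -5 8 8
STORE 2  -5 8
OVER     -5 8 -5
PUSH 8   -5 8 -5 8
POP      -5 8 -5
POP      -5 8
PUSH 2   -5 8 2
OVER     -5 8 2 8
SWAP     -5 8 8 2
OVER     -5 8 8 2 8
ROT      -5 8 2 8 8
LT       -5 8 2 0
POP      -5 8 2
SWAP     -5 2 8
OVER     -5 2 8 2
EQ       -5 2 0
DUP      -5 2 0 0
SUB      -5 2 0

[-5, 2, 0]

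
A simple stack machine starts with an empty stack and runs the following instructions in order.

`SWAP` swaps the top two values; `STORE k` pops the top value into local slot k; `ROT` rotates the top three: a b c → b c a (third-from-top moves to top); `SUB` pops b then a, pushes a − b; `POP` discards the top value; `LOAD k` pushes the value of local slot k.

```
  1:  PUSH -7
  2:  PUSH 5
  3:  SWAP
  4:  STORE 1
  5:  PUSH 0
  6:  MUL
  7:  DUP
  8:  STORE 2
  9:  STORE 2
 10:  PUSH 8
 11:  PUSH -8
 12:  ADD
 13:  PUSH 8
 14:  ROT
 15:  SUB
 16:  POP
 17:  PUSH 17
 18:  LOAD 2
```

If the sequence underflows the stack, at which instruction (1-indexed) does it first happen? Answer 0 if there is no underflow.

14

PUSH -7 -> [-7]
PUSH 5  -> [-7, 5]
SWAP    -> [5, -7]
STORE 1 -> [5]
PUSH 0  -> [5, 0]
MUL     -> [0]
DUP     -> [0, 0]
STORE 2 -> [0]
STORE 2 -> []
PUSH 8  -> [8]
PUSH -8 -> [8, -8]
ADD     -> [0]
PUSH 8  -> [0, 8]
ROT  — needs 3 operands, stack has 2 → underflow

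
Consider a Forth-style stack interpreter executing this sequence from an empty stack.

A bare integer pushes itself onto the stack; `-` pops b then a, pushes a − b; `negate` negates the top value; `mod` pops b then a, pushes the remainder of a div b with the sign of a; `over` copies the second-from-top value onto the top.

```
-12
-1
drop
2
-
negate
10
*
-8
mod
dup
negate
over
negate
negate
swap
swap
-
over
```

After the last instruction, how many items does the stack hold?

3

-12    : [-12]
-1     : [-12, -1]
drop   : [-12]
2      : [-12, 2]
-      : [-14]
negate : [14]
10     : [14, 10]
*      : [140]
-8     : [140, -8]
mod    : [4]
dup    : [4, 4]
negate : [4, -4]
over   : [4, -4, 4]
negate : [4, -4, -4]
negate : [4, -4, 4]
swap   : [4, 4, -4]
swap   : [4, -4, 4]
-      : [4, -8]
over   : [4, -8, 4]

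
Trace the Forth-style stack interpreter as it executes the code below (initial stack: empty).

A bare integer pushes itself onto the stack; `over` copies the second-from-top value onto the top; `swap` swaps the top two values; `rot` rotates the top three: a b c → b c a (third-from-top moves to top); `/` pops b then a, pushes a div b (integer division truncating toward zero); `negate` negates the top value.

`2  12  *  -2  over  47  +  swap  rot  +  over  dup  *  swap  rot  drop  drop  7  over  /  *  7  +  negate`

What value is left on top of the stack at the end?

-7

2       2
12      2 12
*       24
-2      24 -2
over    24 -2 24
47      24 -2 24 47
+       24 -2 71
swap    24 71 -2
rot     71 -2 24
+       71 22
over    71 22 71
dup     71 22 71 71
*       71 22 5041
swap    71 5041 22
rot     5041 22 71
drop    5041 22
drop    5041
7       5041 7
over    5041 7 5041
/       5041 0
*       0
7       0 7
+       7
negate  -7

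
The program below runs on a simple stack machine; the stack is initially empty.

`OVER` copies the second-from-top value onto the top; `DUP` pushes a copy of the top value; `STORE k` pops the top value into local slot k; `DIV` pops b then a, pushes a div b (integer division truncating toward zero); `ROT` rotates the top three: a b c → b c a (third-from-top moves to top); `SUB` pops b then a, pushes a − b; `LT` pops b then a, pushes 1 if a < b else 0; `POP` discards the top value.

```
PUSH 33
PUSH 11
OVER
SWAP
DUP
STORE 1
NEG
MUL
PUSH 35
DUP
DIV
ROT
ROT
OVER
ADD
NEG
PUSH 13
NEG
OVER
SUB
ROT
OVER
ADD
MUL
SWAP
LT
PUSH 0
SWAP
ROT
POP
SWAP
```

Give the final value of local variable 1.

PUSH 33 -> [33]
PUSH 11 -> [33, 11]
OVER    -> [33, 11, 33]
SWAP    -> [33, 33, 11]
DUP     -> [33, 33, 11, 11]
STORE 1 -> [33, 33, 11]
NEG     -> [33, 33, -11]
MUL     -> [33, -363]
PUSH 35 -> [33, -363, 35]
DUP     -> [33, -363, 35, 35]
DIV     -> [33, -363, 1]
ROT     -> [-363, 1, 33]
ROT     -> [1, 33, -363]
OVER    -> [1, 33, -363, 33]
ADD     -> [1, 33, -330]
NEG     -> [1, 33, 330]
PUSH 13 -> [1, 33, 330, 13]
NEG     -> [1, 33, 330, -13]
OVER    -> [1, 33, 330, -13, 330]
SUB     -> [1, 33, 330, -343]
ROT     -> [1, 330, -343, 33]
OVER    -> [1, 330, -343, 33, -343]
ADD     -> [1, 330, -343, -310]
MUL     -> [1, 330, 106330]
SWAP    -> [1, 106330, 330]
LT      -> [1, 0]
PUSH 0  -> [1, 0, 0]
SWAP    -> [1, 0, 0]
ROT     -> [0, 0, 1]
POP     -> [0, 0]
SWAP    -> [0, 0]

11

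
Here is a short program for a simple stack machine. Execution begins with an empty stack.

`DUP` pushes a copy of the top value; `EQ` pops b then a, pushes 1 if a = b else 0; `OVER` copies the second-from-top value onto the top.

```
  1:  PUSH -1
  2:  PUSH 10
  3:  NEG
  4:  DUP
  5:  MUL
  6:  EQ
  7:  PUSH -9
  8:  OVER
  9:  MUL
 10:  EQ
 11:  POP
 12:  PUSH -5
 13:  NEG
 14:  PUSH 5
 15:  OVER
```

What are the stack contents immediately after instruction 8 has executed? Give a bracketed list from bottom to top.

PUSH -1 → [-1]
PUSH 10 → [-1, 10]
NEG     → [-1, -10]
DUP     → [-1, -10, -10]
MUL     → [-1, 100]
EQ      → [0]
PUSH -9 → [0, -9]
OVER    → [0, -9, 0]

[0, -9, 0]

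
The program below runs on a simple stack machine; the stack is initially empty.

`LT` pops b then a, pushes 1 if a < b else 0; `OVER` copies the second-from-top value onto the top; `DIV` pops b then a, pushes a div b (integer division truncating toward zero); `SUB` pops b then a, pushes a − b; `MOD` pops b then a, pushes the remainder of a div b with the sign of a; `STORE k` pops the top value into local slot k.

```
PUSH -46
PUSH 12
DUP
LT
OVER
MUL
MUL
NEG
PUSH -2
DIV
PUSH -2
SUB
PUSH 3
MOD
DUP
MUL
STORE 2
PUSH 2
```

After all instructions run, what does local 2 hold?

4

PUSH -46  [-46]
PUSH 12   [-46, 12]
DUP       [-46, 12, 12]
LT        [-46, 0]
OVER      [-46, 0, -46]
MUL       [-46, 0]
MUL       [0]
NEG       [0]
PUSH -2   [0, -2]
DIV       [0]
PUSH -2   [0, -2]
SUB       [2]
PUSH 3    [2, 3]
MOD       [2]
DUP       [2, 2]
MUL       [4]
STORE 2   []
PUSH 2    [2]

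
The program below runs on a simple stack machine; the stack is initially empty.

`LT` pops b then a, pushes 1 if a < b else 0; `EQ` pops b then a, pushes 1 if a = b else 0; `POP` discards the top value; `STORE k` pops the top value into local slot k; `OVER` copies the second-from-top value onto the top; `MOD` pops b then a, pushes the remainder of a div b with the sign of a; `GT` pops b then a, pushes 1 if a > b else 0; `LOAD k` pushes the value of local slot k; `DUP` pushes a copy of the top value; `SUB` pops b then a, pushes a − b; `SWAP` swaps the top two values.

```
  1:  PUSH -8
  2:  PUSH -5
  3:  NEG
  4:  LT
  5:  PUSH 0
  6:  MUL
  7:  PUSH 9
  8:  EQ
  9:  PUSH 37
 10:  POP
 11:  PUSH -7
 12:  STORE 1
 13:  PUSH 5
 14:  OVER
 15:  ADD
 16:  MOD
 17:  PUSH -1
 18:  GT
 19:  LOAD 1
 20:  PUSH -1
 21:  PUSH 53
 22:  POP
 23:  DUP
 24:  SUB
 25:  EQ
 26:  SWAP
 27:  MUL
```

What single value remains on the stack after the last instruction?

PUSH -8 : -8
PUSH -5 : -8 -5
NEG     : -8 5
LT      : 1
PUSH 0  : 1 0
MUL     : 0
PUSH 9  : 0 9
EQ      : 0
PUSH 37 : 0 37
POP     : 0
PUSH -7 : 0 -7
STORE 1 : 0
PUSH 5  : 0 5
OVER    : 0 5 0
ADD     : 0 5
MOD     : 0
PUSH -1 : 0 -1
GT      : 1
LOAD 1  : 1 -7
PUSH -1 : 1 -7 -1
PUSH 53 : 1 -7 -1 53
POP     : 1 -7 -1
DUP     : 1 -7 -1 -1
SUB     : 1 -7 0
EQ      : 1 0
SWAP    : 0 1
MUL     : 0

0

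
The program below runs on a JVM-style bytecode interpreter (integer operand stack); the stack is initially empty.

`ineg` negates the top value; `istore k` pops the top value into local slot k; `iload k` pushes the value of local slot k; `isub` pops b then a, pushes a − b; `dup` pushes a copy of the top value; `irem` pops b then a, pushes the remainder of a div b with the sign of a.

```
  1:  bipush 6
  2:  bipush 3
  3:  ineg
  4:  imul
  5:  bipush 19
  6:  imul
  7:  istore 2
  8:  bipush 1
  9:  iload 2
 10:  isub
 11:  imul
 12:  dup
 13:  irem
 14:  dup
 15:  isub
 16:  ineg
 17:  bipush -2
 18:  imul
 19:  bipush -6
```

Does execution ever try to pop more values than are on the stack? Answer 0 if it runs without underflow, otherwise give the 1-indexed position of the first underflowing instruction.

bipush 6   [6]
bipush 3   [6, 3]
ineg       [6, -3]
imul       [-18]
bipush 19  [-18, 19]
imul       [-342]
istore 2   []
bipush 1   [1]
iload 2    [1, -342]
isub       [343]
imul  — needs 2 operands, stack has 1 → underflow

11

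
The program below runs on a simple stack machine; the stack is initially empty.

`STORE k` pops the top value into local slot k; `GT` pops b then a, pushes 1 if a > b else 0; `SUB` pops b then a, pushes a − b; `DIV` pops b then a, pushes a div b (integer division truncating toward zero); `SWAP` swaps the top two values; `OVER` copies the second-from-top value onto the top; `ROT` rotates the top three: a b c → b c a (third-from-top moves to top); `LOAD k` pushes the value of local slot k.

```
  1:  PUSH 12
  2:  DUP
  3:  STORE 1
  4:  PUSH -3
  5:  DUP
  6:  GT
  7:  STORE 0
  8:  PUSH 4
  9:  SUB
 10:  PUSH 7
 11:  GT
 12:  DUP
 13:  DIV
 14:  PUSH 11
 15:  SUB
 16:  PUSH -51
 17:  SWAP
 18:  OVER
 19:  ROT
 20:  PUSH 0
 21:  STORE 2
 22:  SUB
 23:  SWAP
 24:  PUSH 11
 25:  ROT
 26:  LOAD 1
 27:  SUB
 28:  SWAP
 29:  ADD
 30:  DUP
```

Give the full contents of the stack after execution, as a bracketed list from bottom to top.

PUSH 12  → 12
DUP      → 12 12
STORE 1  → 12
PUSH -3  → 12 -3
DUP      → 12 -3 -3
GT       → 12 0
STORE 0  → 12
PUSH 4   → 12 4
SUB      → 8
PUSH 7   → 8 7
GT       → 1
DUP      → 1 1
DIV      → 1
PUSH 11  → 1 11
SUB      → -10
PUSH -51 → -10 -51
SWAP     → -51 -10
OVER     → -51 -10 -51
ROT      → -10 -51 -51
PUSH 0   → -10 -51 -51 0
STORE 2  → -10 -51 -51
SUB      → -10 0
SWAP     → 0 -10
PUSH 11  → 0 -10 11
ROT      → -10 11 0
LOAD 1   → -10 11 0 12
SUB      → -10 11 -12
SWAP     → -10 -12 11
ADD      → -10 -1
DUP      → -10 -1 -1

[-10, -1, -1]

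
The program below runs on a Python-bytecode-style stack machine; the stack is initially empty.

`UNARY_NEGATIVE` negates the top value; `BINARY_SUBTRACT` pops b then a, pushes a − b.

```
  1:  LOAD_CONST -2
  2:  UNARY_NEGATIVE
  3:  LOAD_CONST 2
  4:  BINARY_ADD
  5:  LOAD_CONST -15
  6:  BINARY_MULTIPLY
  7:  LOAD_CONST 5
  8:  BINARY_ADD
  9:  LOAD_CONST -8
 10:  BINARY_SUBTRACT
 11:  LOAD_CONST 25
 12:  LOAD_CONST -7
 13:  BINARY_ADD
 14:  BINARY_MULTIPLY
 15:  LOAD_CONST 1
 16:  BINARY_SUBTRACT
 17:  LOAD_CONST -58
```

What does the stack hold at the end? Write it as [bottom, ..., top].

[-847, -58]

LOAD_CONST -2    -2
UNARY_NEGATIVE   2
LOAD_CONST 2     2 2
BINARY_ADD       4
LOAD_CONST -15   4 -15
BINARY_MULTIPLY  -60
LOAD_CONST 5     -60 5
BINARY_ADD       -55
LOAD_CONST -8    -55 -8
BINARY_SUBTRACT  -47
LOAD_CONST 25    -47 25
LOAD_CONST -7    -47 25 -7
BINARY_ADD       -47 18
BINARY_MULTIPLY  -846
LOAD_CONST 1     -846 1
BINARY_SUBTRACT  -847
LOAD_CONST -58   -847 -58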